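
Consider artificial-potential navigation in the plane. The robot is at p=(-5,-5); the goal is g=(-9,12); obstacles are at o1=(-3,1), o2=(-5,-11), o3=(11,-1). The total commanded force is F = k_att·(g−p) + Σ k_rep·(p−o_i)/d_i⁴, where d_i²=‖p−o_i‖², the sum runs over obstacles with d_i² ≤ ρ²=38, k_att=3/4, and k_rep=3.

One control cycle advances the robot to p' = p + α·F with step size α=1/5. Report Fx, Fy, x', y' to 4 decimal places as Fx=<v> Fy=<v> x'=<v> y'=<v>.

Fx=-3.0000 Fy=12.7639 x'=-5.6000 y'=-2.4472

F_att = 3/4·(g−p) = 3/4·(-4,17) = (-3.0000,12.7500)
o1: d²=40 > ρ²=38 → inactive
o2: d²=36 ≤ ρ²=38; F_rep = 3·(0,6)/36² = (0.0000,0.0139)
o3: d²=272 > ρ²=38 → inactive
F = F_att + ΣF_rep = (-3.0000,12.7639)
p' = p + 1/5·F = (-5.6000,-2.4472)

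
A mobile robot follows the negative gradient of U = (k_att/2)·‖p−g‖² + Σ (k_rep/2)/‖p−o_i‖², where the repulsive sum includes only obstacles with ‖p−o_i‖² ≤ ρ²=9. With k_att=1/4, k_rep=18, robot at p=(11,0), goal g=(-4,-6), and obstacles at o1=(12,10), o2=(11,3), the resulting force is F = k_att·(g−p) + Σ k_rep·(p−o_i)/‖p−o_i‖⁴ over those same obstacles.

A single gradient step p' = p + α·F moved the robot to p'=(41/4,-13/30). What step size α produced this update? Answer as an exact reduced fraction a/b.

F_att = 1/4·(g−p) = 1/4·(-15,-6) = (-3.7500,-1.5000)
o1: d²=101 > ρ²=9 → inactive
o2: d²=9 ≤ ρ²=9; F_rep = 18·(0,-3)/9² = (0.0000,-0.6667)
F = F_att + ΣF_rep = (-3.7500,-2.1667)
Δp = p'−p = (-0.7500,-0.4333); α = Δx/Fx = (-3/4) / (-15/4) = 1/5
check: Δy/Fy = (-13/30) / (-13/6) = 1/5 ✓

α = 1/5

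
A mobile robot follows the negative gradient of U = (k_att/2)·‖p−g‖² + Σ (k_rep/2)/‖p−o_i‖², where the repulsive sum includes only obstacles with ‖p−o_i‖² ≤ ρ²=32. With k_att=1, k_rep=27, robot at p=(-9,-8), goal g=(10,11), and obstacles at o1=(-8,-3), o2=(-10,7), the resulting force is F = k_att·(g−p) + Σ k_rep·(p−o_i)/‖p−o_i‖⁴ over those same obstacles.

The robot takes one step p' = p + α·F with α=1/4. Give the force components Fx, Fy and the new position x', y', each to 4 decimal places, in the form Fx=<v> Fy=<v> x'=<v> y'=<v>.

Fx=18.9601 Fy=18.8003 x'=-4.2600 y'=-3.2999

F_att = 1·(g−p) = 1·(19,19) = (19.0000,19.0000)
o1: d²=26 ≤ ρ²=32; F_rep = 27·(-1,-5)/26² = (-0.0399,-0.1997)
o2: d²=226 > ρ²=32 → inactive
F = F_att + ΣF_rep = (18.9601,18.8003)
p' = p + 1/4·F = (-4.2600,-3.2999)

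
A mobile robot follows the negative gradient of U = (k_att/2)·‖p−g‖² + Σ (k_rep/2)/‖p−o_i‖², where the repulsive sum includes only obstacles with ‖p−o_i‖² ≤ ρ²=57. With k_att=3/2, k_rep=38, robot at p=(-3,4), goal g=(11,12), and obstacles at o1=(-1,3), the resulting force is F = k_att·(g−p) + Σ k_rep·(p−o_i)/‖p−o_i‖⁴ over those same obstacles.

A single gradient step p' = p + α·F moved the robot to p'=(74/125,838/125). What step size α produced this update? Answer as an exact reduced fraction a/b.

F_att = 3/2·(g−p) = 3/2·(14,8) = (21.0000,12.0000)
o1: d²=5 ≤ ρ²=57; F_rep = 38·(-2,1)/5² = (-3.0400,1.5200)
F = F_att + ΣF_rep = (17.9600,13.5200)
Δp = p'−p = (3.5920,2.7040); α = Δx/Fx = (449/125) / (449/25) = 1/5
check: Δy/Fy = (338/125) / (338/25) = 1/5 ✓

α = 1/5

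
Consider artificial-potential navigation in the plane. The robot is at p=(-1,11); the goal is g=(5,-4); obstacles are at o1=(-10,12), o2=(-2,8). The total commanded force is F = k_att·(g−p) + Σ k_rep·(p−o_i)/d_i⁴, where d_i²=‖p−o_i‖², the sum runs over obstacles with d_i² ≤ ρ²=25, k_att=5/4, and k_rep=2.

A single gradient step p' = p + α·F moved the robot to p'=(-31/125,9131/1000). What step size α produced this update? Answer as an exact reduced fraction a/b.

α = 1/10

F_att = 5/4·(g−p) = 5/4·(6,-15) = (7.5000,-18.7500)
o1: d²=82 > ρ²=25 → inactive
o2: d²=10 ≤ ρ²=25; F_rep = 2·(1,3)/10² = (0.0200,0.0600)
F = F_att + ΣF_rep = (7.5200,-18.6900)
Δp = p'−p = (0.7520,-1.8690); α = Δx/Fx = (94/125) / (188/25) = 1/10
check: Δy/Fy = (-1869/1000) / (-1869/100) = 1/10 ✓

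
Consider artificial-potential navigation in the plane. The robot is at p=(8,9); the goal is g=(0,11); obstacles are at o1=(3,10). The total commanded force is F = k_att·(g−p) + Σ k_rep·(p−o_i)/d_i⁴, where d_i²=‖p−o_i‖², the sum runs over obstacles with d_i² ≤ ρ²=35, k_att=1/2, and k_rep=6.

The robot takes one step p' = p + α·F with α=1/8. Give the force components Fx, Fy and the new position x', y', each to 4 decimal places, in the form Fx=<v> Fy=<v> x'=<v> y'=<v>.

F_att = 1/2·(g−p) = 1/2·(-8,2) = (-4.0000,1.0000)
o1: d²=26 ≤ ρ²=35; F_rep = 6·(5,-1)/26² = (0.0444,-0.0089)
F = F_att + ΣF_rep = (-3.9556,0.9911)
p' = p + 1/8·F = (7.5055,9.1239)

Fx=-3.9556 Fy=0.9911 x'=7.5055 y'=9.1239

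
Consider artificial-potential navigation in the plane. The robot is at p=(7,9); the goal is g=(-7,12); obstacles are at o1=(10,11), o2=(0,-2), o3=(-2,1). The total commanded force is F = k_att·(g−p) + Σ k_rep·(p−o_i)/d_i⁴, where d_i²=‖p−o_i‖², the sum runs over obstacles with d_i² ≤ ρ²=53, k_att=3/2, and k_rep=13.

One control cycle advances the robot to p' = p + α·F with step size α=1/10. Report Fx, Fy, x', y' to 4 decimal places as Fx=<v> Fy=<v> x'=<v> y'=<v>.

F_att = 3/2·(g−p) = 3/2·(-14,3) = (-21.0000,4.5000)
o1: d²=13 ≤ ρ²=53; F_rep = 13·(-3,-2)/13² = (-0.2308,-0.1538)
o2: d²=170 > ρ²=53 → inactive
o3: d²=145 > ρ²=53 → inactive
F = F_att + ΣF_rep = (-21.2308,4.3462)
p' = p + 1/10·F = (4.8769,9.4346)

Fx=-21.2308 Fy=4.3462 x'=4.8769 y'=9.4346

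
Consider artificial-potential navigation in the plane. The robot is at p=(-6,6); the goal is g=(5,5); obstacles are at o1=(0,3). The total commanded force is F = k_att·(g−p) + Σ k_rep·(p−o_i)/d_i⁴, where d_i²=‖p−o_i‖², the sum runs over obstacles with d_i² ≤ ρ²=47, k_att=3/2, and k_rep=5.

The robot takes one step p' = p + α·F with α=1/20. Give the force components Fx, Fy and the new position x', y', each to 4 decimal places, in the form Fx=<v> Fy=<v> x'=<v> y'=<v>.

F_att = 3/2·(g−p) = 3/2·(11,-1) = (16.5000,-1.5000)
o1: d²=45 ≤ ρ²=47; F_rep = 5·(-6,3)/45² = (-0.0148,0.0074)
F = F_att + ΣF_rep = (16.4852,-1.4926)
p' = p + 1/20·F = (-5.1757,5.9254)

Fx=16.4852 Fy=-1.4926 x'=-5.1757 y'=5.9254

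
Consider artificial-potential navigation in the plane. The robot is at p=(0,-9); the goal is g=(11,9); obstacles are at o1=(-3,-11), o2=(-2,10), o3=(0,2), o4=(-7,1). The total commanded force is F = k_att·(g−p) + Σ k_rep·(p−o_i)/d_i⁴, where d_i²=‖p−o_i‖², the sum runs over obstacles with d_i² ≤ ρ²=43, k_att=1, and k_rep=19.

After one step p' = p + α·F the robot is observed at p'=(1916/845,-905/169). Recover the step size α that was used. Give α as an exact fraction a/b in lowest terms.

α = 1/5

F_att = 1·(g−p) = 1·(11,18) = (11.0000,18.0000)
o1: d²=13 ≤ ρ²=43; F_rep = 19·(3,2)/13² = (0.3373,0.2249)
o2: d²=365 > ρ²=43 → inactive
o3: d²=121 > ρ²=43 → inactive
o4: d²=149 > ρ²=43 → inactive
F = F_att + ΣF_rep = (11.3373,18.2249)
Δp = p'−p = (2.2675,3.6450); α = Δx/Fx = (1916/845) / (1916/169) = 1/5
check: Δy/Fy = (616/169) / (3080/169) = 1/5 ✓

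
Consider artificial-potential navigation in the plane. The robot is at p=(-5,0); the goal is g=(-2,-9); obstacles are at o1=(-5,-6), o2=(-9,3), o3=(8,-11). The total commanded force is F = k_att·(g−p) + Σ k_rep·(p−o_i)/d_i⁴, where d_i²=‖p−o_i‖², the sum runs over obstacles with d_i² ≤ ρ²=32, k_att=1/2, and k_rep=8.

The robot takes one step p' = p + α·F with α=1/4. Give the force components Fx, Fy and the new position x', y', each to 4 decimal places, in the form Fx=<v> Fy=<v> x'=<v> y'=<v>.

F_att = 1/2·(g−p) = 1/2·(3,-9) = (1.5000,-4.5000)
o1: d²=36 > ρ²=32 → inactive
o2: d²=25 ≤ ρ²=32; F_rep = 8·(4,-3)/25² = (0.0512,-0.0384)
o3: d²=290 > ρ²=32 → inactive
F = F_att + ΣF_rep = (1.5512,-4.5384)
p' = p + 1/4·F = (-4.6122,-1.1346)

Fx=1.5512 Fy=-4.5384 x'=-4.6122 y'=-1.1346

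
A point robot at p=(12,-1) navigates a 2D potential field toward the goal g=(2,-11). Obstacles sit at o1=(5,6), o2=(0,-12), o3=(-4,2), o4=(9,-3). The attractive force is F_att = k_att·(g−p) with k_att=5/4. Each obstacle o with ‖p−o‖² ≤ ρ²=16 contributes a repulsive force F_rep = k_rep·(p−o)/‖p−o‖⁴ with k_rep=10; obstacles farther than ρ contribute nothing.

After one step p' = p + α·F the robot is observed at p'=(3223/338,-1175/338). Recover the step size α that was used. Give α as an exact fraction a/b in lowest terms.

α = 1/5

F_att = 5/4·(g−p) = 5/4·(-10,-10) = (-12.5000,-12.5000)
o1: d²=98 > ρ²=16 → inactive
o2: d²=265 > ρ²=16 → inactive
o3: d²=265 > ρ²=16 → inactive
o4: d²=13 ≤ ρ²=16; F_rep = 10·(3,2)/13² = (0.1775,0.1183)
F = F_att + ΣF_rep = (-12.3225,-12.3817)
Δp = p'−p = (-2.4645,-2.4763); α = Δx/Fx = (-833/338) / (-4165/338) = 1/5
check: Δy/Fy = (-837/338) / (-4185/338) = 1/5 ✓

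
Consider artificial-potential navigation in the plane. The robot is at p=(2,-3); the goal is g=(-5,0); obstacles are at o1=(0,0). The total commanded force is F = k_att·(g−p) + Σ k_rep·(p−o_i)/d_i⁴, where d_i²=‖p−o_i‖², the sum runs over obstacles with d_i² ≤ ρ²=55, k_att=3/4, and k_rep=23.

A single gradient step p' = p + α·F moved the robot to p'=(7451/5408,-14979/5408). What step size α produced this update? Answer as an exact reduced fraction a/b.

F_att = 3/4·(g−p) = 3/4·(-7,3) = (-5.2500,2.2500)
o1: d²=13 ≤ ρ²=55; F_rep = 23·(2,-3)/13² = (0.2722,-0.4083)
F = F_att + ΣF_rep = (-4.9778,1.8417)
Δp = p'−p = (-0.6222,0.2302); α = Δx/Fx = (-3365/5408) / (-3365/676) = 1/8
check: Δy/Fy = (1245/5408) / (1245/676) = 1/8 ✓

α = 1/8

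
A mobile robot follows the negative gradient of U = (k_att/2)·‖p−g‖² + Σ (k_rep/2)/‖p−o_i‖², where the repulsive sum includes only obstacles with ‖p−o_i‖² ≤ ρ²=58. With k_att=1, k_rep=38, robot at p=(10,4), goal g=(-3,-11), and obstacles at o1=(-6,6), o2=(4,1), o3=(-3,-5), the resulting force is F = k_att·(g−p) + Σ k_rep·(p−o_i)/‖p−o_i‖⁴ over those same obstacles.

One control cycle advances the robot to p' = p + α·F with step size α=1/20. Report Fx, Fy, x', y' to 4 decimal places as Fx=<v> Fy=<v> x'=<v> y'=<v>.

Fx=-12.8874 Fy=-14.9437 x'=9.3556 y'=3.2528

F_att = 1·(g−p) = 1·(-13,-15) = (-13.0000,-15.0000)
o1: d²=260 > ρ²=58 → inactive
o2: d²=45 ≤ ρ²=58; F_rep = 38·(6,3)/45² = (0.1126,0.0563)
o3: d²=250 > ρ²=58 → inactive
F = F_att + ΣF_rep = (-12.8874,-14.9437)
p' = p + 1/20·F = (9.3556,3.2528)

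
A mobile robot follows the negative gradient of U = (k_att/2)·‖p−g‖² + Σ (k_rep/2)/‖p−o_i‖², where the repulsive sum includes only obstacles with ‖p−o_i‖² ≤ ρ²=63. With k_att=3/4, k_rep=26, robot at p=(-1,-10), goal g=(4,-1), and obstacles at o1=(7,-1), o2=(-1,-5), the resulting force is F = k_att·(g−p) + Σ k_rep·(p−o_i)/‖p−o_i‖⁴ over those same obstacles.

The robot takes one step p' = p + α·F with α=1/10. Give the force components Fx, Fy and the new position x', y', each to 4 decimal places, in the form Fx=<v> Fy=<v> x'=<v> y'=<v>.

F_att = 3/4·(g−p) = 3/4·(5,9) = (3.7500,6.7500)
o1: d²=145 > ρ²=63 → inactive
o2: d²=25 ≤ ρ²=63; F_rep = 26·(0,-5)/25² = (0.0000,-0.2080)
F = F_att + ΣF_rep = (3.7500,6.5420)
p' = p + 1/10·F = (-0.6250,-9.3458)

Fx=3.7500 Fy=6.5420 x'=-0.6250 y'=-9.3458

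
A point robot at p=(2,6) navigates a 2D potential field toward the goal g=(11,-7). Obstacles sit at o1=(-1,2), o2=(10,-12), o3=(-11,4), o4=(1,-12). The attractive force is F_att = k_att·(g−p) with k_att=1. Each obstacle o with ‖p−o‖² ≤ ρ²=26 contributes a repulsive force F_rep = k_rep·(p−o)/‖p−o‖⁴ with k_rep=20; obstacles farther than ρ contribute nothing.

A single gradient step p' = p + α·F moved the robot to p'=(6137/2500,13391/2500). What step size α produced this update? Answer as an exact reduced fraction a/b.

F_att = 1·(g−p) = 1·(9,-13) = (9.0000,-13.0000)
o1: d²=25 ≤ ρ²=26; F_rep = 20·(3,4)/25² = (0.0960,0.1280)
o2: d²=388 > ρ²=26 → inactive
o3: d²=173 > ρ²=26 → inactive
o4: d²=325 > ρ²=26 → inactive
F = F_att + ΣF_rep = (9.0960,-12.8720)
Δp = p'−p = (0.4548,-0.6436); α = Δx/Fx = (1137/2500) / (1137/125) = 1/20
check: Δy/Fy = (-1609/2500) / (-1609/125) = 1/20 ✓

α = 1/20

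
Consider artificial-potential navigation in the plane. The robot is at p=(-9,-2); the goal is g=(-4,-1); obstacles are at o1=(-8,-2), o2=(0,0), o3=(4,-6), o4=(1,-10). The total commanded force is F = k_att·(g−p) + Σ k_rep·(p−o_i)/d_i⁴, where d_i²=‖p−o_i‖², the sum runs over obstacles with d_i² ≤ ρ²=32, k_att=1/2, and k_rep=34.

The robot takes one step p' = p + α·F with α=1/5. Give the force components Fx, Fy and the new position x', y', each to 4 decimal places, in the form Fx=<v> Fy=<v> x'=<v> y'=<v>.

Fx=-31.5000 Fy=0.5000 x'=-15.3000 y'=-1.9000

F_att = 1/2·(g−p) = 1/2·(5,1) = (2.5000,0.5000)
o1: d²=1 ≤ ρ²=32; F_rep = 34·(-1,0)/1² = (-34.0000,0.0000)
o2: d²=85 > ρ²=32 → inactive
o3: d²=185 > ρ²=32 → inactive
o4: d²=164 > ρ²=32 → inactive
F = F_att + ΣF_rep = (-31.5000,0.5000)
p' = p + 1/5·F = (-15.3000,-1.9000)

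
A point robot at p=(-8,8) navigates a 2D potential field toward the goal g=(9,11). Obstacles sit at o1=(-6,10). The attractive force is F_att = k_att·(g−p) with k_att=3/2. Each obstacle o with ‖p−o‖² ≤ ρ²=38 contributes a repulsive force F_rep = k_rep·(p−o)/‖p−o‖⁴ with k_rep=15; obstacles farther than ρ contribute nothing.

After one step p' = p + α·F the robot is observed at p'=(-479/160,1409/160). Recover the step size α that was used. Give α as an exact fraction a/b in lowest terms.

F_att = 3/2·(g−p) = 3/2·(17,3) = (25.5000,4.5000)
o1: d²=8 ≤ ρ²=38; F_rep = 15·(-2,-2)/8² = (-0.4688,-0.4688)
F = F_att + ΣF_rep = (25.0312,4.0312)
Δp = p'−p = (5.0062,0.8063); α = Δx/Fx = (801/160) / (801/32) = 1/5
check: Δy/Fy = (129/160) / (129/32) = 1/5 ✓

α = 1/5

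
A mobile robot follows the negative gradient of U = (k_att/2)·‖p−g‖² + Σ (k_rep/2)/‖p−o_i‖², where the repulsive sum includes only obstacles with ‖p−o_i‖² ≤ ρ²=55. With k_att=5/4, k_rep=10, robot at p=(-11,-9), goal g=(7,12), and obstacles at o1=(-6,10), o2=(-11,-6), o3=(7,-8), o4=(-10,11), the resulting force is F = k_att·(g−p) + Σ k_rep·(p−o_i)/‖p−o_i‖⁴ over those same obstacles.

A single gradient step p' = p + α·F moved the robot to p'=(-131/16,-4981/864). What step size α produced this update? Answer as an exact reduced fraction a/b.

α = 1/8

F_att = 5/4·(g−p) = 5/4·(18,21) = (22.5000,26.2500)
o1: d²=386 > ρ²=55 → inactive
o2: d²=9 ≤ ρ²=55; F_rep = 10·(0,-3)/9² = (0.0000,-0.3704)
o3: d²=325 > ρ²=55 → inactive
o4: d²=401 > ρ²=55 → inactive
F = F_att + ΣF_rep = (22.5000,25.8796)
Δp = p'−p = (2.8125,3.2350); α = Δx/Fx = (45/16) / (45/2) = 1/8
check: Δy/Fy = (2795/864) / (2795/108) = 1/8 ✓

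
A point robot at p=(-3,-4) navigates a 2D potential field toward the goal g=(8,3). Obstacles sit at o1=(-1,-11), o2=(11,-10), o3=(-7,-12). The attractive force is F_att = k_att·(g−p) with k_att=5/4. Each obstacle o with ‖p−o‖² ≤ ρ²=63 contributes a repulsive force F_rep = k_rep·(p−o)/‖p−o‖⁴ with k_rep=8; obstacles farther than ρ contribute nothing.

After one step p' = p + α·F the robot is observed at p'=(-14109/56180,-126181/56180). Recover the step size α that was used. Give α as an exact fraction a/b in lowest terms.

F_att = 5/4·(g−p) = 5/4·(11,7) = (13.7500,8.7500)
o1: d²=53 ≤ ρ²=63; F_rep = 8·(-2,7)/53² = (-0.0057,0.0199)
o2: d²=232 > ρ²=63 → inactive
o3: d²=80 > ρ²=63 → inactive
F = F_att + ΣF_rep = (13.7443,8.7699)
Δp = p'−p = (2.7489,1.7540); α = Δx/Fx = (154431/56180) / (154431/11236) = 1/5
check: Δy/Fy = (98539/56180) / (98539/11236) = 1/5 ✓

α = 1/5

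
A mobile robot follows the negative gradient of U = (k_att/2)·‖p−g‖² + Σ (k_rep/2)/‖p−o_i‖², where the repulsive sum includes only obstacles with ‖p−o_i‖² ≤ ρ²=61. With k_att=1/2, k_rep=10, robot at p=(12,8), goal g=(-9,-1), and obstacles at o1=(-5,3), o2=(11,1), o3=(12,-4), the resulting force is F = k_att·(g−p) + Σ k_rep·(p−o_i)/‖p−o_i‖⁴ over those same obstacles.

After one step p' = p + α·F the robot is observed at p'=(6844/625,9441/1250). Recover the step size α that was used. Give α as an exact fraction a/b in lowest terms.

F_att = 1/2·(g−p) = 1/2·(-21,-9) = (-10.5000,-4.5000)
o1: d²=314 > ρ²=61 → inactive
o2: d²=50 ≤ ρ²=61; F_rep = 10·(1,7)/50² = (0.0040,0.0280)
o3: d²=144 > ρ²=61 → inactive
F = F_att + ΣF_rep = (-10.4960,-4.4720)
Δp = p'−p = (-1.0496,-0.4472); α = Δx/Fx = (-656/625) / (-1312/125) = 1/10
check: Δy/Fy = (-559/1250) / (-559/125) = 1/10 ✓

α = 1/10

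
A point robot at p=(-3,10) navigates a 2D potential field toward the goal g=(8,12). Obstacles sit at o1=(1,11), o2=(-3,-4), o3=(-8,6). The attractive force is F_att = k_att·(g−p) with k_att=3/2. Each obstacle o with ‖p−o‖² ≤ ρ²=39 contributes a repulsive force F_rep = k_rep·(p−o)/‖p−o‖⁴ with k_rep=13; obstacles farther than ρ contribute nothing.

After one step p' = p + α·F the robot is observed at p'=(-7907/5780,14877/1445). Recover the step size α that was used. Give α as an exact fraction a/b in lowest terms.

F_att = 3/2·(g−p) = 3/2·(11,2) = (16.5000,3.0000)
o1: d²=17 ≤ ρ²=39; F_rep = 13·(-4,-1)/17² = (-0.1799,-0.0450)
o2: d²=196 > ρ²=39 → inactive
o3: d²=41 > ρ²=39 → inactive
F = F_att + ΣF_rep = (16.3201,2.9550)
Δp = p'−p = (1.6320,0.2955); α = Δx/Fx = (9433/5780) / (9433/578) = 1/10
check: Δy/Fy = (427/1445) / (854/289) = 1/10 ✓

α = 1/10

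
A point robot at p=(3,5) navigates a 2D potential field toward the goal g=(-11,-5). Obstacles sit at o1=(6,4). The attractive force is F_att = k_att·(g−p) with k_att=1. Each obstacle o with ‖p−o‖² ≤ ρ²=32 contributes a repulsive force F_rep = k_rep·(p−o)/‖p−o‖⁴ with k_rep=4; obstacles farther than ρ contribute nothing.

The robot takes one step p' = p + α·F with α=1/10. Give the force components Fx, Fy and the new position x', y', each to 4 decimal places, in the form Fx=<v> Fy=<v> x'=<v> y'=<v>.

F_att = 1·(g−p) = 1·(-14,-10) = (-14.0000,-10.0000)
o1: d²=10 ≤ ρ²=32; F_rep = 4·(-3,1)/10² = (-0.1200,0.0400)
F = F_att + ΣF_rep = (-14.1200,-9.9600)
p' = p + 1/10·F = (1.5880,4.0040)

Fx=-14.1200 Fy=-9.9600 x'=1.5880 y'=4.0040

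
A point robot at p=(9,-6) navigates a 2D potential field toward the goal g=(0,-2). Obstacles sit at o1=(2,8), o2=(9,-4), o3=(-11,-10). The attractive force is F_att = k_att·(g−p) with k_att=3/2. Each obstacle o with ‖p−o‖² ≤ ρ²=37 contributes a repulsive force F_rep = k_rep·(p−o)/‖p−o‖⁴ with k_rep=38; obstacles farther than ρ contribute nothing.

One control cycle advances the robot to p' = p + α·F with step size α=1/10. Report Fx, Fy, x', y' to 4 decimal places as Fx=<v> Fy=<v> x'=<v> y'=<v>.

F_att = 3/2·(g−p) = 3/2·(-9,4) = (-13.5000,6.0000)
o1: d²=245 > ρ²=37 → inactive
o2: d²=4 ≤ ρ²=37; F_rep = 38·(0,-2)/4² = (0.0000,-4.7500)
o3: d²=416 > ρ²=37 → inactive
F = F_att + ΣF_rep = (-13.5000,1.2500)
p' = p + 1/10·F = (7.6500,-5.8750)

Fx=-13.5000 Fy=1.2500 x'=7.6500 y'=-5.8750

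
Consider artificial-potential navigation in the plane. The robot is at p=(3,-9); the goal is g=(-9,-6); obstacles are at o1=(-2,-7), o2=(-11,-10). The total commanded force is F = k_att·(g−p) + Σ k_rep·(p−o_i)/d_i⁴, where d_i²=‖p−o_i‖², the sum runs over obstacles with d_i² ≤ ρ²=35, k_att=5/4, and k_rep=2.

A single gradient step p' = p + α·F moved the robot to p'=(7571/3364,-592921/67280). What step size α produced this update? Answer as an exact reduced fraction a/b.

F_att = 5/4·(g−p) = 5/4·(-12,3) = (-15.0000,3.7500)
o1: d²=29 ≤ ρ²=35; F_rep = 2·(5,-2)/29² = (0.0119,-0.0048)
o2: d²=197 > ρ²=35 → inactive
F = F_att + ΣF_rep = (-14.9881,3.7452)
Δp = p'−p = (-0.7494,0.1873); α = Δx/Fx = (-2521/3364) / (-12605/841) = 1/20
check: Δy/Fy = (12599/67280) / (12599/3364) = 1/20 ✓

α = 1/20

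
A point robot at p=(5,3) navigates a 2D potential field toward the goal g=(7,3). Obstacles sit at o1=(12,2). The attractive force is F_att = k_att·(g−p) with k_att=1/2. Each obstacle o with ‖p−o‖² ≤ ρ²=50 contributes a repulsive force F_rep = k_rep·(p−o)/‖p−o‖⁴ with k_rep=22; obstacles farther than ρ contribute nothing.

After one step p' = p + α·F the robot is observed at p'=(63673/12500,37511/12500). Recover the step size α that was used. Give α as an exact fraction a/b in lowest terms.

α = 1/10

F_att = 1/2·(g−p) = 1/2·(2,0) = (1.0000,0.0000)
o1: d²=50 ≤ ρ²=50; F_rep = 22·(-7,1)/50² = (-0.0616,0.0088)
F = F_att + ΣF_rep = (0.9384,0.0088)
Δp = p'−p = (0.0938,0.0009); α = Δx/Fx = (1173/12500) / (1173/1250) = 1/10
check: Δy/Fy = (11/12500) / (11/1250) = 1/10 ✓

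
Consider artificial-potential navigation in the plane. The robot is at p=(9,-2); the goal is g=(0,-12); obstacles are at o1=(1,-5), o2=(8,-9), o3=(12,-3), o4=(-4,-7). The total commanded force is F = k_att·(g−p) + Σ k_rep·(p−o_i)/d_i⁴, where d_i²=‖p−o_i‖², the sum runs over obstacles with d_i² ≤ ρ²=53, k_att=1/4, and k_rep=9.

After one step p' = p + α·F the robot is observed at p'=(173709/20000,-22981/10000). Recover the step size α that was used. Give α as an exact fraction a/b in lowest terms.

α = 1/8

F_att = 1/4·(g−p) = 1/4·(-9,-10) = (-2.2500,-2.5000)
o1: d²=73 > ρ²=53 → inactive
o2: d²=50 ≤ ρ²=53; F_rep = 9·(1,7)/50² = (0.0036,0.0252)
o3: d²=10 ≤ ρ²=53; F_rep = 9·(-3,1)/10² = (-0.2700,0.0900)
o4: d²=194 > ρ²=53 → inactive
F = F_att + ΣF_rep = (-2.5164,-2.3848)
Δp = p'−p = (-0.3145,-0.2981); α = Δx/Fx = (-6291/20000) / (-6291/2500) = 1/8
check: Δy/Fy = (-2981/10000) / (-2981/1250) = 1/8 ✓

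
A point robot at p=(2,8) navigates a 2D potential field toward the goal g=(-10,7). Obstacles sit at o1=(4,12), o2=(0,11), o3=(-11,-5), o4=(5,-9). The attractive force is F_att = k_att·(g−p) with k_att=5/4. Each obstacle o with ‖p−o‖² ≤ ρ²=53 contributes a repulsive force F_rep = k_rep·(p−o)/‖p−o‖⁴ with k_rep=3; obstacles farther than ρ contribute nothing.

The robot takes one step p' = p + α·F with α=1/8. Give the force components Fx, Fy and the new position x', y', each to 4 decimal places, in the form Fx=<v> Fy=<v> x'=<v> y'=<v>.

Fx=-14.9795 Fy=-1.3333 x'=0.1276 y'=7.8333

F_att = 5/4·(g−p) = 5/4·(-12,-1) = (-15.0000,-1.2500)
o1: d²=20 ≤ ρ²=53; F_rep = 3·(-2,-4)/20² = (-0.0150,-0.0300)
o2: d²=13 ≤ ρ²=53; F_rep = 3·(2,-3)/13² = (0.0355,-0.0533)
o3: d²=338 > ρ²=53 → inactive
o4: d²=298 > ρ²=53 → inactive
F = F_att + ΣF_rep = (-14.9795,-1.3333)
p' = p + 1/8·F = (0.1276,7.8333)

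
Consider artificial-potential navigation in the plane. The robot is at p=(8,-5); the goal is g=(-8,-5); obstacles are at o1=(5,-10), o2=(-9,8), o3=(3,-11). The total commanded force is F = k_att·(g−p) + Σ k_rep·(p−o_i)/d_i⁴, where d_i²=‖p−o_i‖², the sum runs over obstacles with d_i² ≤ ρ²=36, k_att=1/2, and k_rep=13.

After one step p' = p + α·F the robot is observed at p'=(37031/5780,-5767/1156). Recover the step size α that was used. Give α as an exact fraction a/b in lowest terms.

α = 1/5

F_att = 1/2·(g−p) = 1/2·(-16,0) = (-8.0000,0.0000)
o1: d²=34 ≤ ρ²=36; F_rep = 13·(3,5)/34² = (0.0337,0.0562)
o2: d²=458 > ρ²=36 → inactive
o3: d²=61 > ρ²=36 → inactive
F = F_att + ΣF_rep = (-7.9663,0.0562)
Δp = p'−p = (-1.5933,0.0112); α = Δx/Fx = (-9209/5780) / (-9209/1156) = 1/5
check: Δy/Fy = (13/1156) / (65/1156) = 1/5 ✓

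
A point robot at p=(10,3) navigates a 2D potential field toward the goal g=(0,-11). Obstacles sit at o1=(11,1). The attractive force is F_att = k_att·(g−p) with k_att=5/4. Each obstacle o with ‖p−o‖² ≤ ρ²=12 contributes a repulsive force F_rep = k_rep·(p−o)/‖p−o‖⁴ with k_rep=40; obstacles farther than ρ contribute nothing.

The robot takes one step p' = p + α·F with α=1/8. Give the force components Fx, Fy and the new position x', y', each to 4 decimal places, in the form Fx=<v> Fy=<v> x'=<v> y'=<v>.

F_att = 5/4·(g−p) = 5/4·(-10,-14) = (-12.5000,-17.5000)
o1: d²=5 ≤ ρ²=12; F_rep = 40·(-1,2)/5² = (-1.6000,3.2000)
F = F_att + ΣF_rep = (-14.1000,-14.3000)
p' = p + 1/8·F = (8.2375,1.2125)

Fx=-14.1000 Fy=-14.3000 x'=8.2375 y'=1.2125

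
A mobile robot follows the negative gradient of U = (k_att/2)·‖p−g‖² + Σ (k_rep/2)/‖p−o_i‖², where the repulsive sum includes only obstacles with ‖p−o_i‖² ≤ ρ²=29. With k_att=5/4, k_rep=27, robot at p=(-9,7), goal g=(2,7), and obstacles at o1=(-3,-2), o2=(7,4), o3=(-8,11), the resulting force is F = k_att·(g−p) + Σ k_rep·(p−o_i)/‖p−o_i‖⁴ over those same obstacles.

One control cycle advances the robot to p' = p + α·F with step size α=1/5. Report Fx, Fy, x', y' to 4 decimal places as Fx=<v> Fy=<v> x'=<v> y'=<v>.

F_att = 5/4·(g−p) = 5/4·(11,0) = (13.7500,0.0000)
o1: d²=117 > ρ²=29 → inactive
o2: d²=265 > ρ²=29 → inactive
o3: d²=17 ≤ ρ²=29; F_rep = 27·(-1,-4)/17² = (-0.0934,-0.3737)
F = F_att + ΣF_rep = (13.6566,-0.3737)
p' = p + 1/5·F = (-6.2687,6.9253)

Fx=13.6566 Fy=-0.3737 x'=-6.2687 y'=6.9253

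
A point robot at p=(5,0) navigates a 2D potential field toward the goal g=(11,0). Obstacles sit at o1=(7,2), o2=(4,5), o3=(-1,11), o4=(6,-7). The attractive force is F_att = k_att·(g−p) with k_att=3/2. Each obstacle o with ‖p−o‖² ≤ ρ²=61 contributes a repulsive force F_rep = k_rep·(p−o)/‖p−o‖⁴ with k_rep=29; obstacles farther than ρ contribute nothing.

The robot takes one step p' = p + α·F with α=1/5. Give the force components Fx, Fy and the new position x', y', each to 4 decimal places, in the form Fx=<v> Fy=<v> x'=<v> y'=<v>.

F_att = 3/2·(g−p) = 3/2·(6,0) = (9.0000,0.0000)
o1: d²=8 ≤ ρ²=61; F_rep = 29·(-2,-2)/8² = (-0.9062,-0.9062)
o2: d²=26 ≤ ρ²=61; F_rep = 29·(1,-5)/26² = (0.0429,-0.2145)
o3: d²=157 > ρ²=61 → inactive
o4: d²=50 ≤ ρ²=61; F_rep = 29·(-1,7)/50² = (-0.0116,0.0812)
F = F_att + ΣF_rep = (8.1250,-1.0395)
p' = p + 1/5·F = (6.6250,-0.2079)

Fx=8.1250 Fy=-1.0395 x'=6.6250 y'=-0.2079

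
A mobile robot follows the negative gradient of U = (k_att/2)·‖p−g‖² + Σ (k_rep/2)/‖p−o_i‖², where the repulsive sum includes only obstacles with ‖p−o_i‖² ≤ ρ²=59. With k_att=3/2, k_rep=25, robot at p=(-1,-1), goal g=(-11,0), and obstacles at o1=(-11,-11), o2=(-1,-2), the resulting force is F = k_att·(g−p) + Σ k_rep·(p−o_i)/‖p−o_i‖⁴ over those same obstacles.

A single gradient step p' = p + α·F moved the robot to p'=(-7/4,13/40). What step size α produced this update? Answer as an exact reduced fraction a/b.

F_att = 3/2·(g−p) = 3/2·(-10,1) = (-15.0000,1.5000)
o1: d²=200 > ρ²=59 → inactive
o2: d²=1 ≤ ρ²=59; F_rep = 25·(0,1)/1² = (0.0000,25.0000)
F = F_att + ΣF_rep = (-15.0000,26.5000)
Δp = p'−p = (-0.7500,1.3250); α = Δx/Fx = (-3/4) / (-15) = 1/20
check: Δy/Fy = (53/40) / (53/2) = 1/20 ✓

α = 1/20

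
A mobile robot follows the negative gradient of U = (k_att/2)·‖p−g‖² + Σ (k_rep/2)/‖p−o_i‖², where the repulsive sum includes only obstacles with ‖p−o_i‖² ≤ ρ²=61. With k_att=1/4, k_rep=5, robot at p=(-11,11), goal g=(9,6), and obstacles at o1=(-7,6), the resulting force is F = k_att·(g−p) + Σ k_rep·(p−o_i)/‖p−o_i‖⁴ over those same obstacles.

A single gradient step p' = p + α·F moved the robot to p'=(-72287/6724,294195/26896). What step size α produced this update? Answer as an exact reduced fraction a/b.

F_att = 1/4·(g−p) = 1/4·(20,-5) = (5.0000,-1.2500)
o1: d²=41 ≤ ρ²=61; F_rep = 5·(-4,5)/41² = (-0.0119,0.0149)
F = F_att + ΣF_rep = (4.9881,-1.2351)
Δp = p'−p = (0.2494,-0.0618); α = Δx/Fx = (1677/6724) / (8385/1681) = 1/20
check: Δy/Fy = (-1661/26896) / (-8305/6724) = 1/20 ✓

α = 1/20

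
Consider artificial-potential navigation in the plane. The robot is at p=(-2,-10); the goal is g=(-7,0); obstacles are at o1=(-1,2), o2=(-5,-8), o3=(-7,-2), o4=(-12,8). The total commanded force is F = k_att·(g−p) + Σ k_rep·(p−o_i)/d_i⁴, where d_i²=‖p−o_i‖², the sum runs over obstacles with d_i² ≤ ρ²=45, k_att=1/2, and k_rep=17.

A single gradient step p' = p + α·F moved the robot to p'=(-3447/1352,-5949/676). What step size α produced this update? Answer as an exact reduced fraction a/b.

F_att = 1/2·(g−p) = 1/2·(-5,10) = (-2.5000,5.0000)
o1: d²=145 > ρ²=45 → inactive
o2: d²=13 ≤ ρ²=45; F_rep = 17·(3,-2)/13² = (0.3018,-0.2012)
o3: d²=89 > ρ²=45 → inactive
o4: d²=424 > ρ²=45 → inactive
F = F_att + ΣF_rep = (-2.1982,4.7988)
Δp = p'−p = (-0.5496,1.1997); α = Δx/Fx = (-743/1352) / (-743/338) = 1/4
check: Δy/Fy = (811/676) / (811/169) = 1/4 ✓

α = 1/4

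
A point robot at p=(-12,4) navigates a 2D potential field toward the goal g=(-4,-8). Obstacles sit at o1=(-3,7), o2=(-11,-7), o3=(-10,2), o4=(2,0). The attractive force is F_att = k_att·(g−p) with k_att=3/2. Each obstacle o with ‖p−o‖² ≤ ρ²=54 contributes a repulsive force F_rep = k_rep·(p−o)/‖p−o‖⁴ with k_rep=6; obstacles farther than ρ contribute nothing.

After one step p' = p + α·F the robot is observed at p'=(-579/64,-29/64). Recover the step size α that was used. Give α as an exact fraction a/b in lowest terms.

α = 1/4

F_att = 3/2·(g−p) = 3/2·(8,-12) = (12.0000,-18.0000)
o1: d²=90 > ρ²=54 → inactive
o2: d²=122 > ρ²=54 → inactive
o3: d²=8 ≤ ρ²=54; F_rep = 6·(-2,2)/8² = (-0.1875,0.1875)
o4: d²=212 > ρ²=54 → inactive
F = F_att + ΣF_rep = (11.8125,-17.8125)
Δp = p'−p = (2.9531,-4.4531); α = Δx/Fx = (189/64) / (189/16) = 1/4
check: Δy/Fy = (-285/64) / (-285/16) = 1/4 ✓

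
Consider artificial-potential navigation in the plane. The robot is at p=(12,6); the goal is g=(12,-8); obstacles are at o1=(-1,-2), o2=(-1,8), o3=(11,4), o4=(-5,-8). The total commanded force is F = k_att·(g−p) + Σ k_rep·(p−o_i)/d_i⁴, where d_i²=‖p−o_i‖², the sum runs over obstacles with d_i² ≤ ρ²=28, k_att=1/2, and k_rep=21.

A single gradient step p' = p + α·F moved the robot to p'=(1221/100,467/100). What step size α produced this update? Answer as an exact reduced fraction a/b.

α = 1/4

F_att = 1/2·(g−p) = 1/2·(0,-14) = (0.0000,-7.0000)
o1: d²=233 > ρ²=28 → inactive
o2: d²=173 > ρ²=28 → inactive
o3: d²=5 ≤ ρ²=28; F_rep = 21·(1,2)/5² = (0.8400,1.6800)
o4: d²=485 > ρ²=28 → inactive
F = F_att + ΣF_rep = (0.8400,-5.3200)
Δp = p'−p = (0.2100,-1.3300); α = Δx/Fx = (21/100) / (21/25) = 1/4
check: Δy/Fy = (-133/100) / (-133/25) = 1/4 ✓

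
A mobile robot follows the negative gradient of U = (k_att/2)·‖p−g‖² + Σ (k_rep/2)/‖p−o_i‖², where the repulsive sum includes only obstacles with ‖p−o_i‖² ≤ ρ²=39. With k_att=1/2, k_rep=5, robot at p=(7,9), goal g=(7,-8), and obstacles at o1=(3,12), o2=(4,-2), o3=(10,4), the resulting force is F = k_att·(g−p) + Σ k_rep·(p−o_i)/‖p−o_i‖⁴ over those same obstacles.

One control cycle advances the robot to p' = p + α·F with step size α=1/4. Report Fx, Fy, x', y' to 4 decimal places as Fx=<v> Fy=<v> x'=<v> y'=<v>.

F_att = 1/2·(g−p) = 1/2·(0,-17) = (0.0000,-8.5000)
o1: d²=25 ≤ ρ²=39; F_rep = 5·(4,-3)/25² = (0.0320,-0.0240)
o2: d²=130 > ρ²=39 → inactive
o3: d²=34 ≤ ρ²=39; F_rep = 5·(-3,5)/34² = (-0.0130,0.0216)
F = F_att + ΣF_rep = (0.0190,-8.5024)
p' = p + 1/4·F = (7.0048,6.8744)

Fx=0.0190 Fy=-8.5024 x'=7.0048 y'=6.8744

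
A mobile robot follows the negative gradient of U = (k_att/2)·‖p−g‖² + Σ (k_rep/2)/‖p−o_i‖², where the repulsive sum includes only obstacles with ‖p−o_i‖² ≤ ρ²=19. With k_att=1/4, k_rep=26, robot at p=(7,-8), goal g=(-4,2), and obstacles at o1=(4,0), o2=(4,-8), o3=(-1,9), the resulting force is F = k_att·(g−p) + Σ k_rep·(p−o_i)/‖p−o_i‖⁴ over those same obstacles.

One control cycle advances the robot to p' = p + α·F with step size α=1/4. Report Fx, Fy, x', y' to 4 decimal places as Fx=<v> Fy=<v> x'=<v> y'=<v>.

Fx=-1.7870 Fy=2.5000 x'=6.5532 y'=-7.3750

F_att = 1/4·(g−p) = 1/4·(-11,10) = (-2.7500,2.5000)
o1: d²=73 > ρ²=19 → inactive
o2: d²=9 ≤ ρ²=19; F_rep = 26·(3,0)/9² = (0.9630,0.0000)
o3: d²=353 > ρ²=19 → inactive
F = F_att + ΣF_rep = (-1.7870,2.5000)
p' = p + 1/4·F = (6.5532,-7.3750)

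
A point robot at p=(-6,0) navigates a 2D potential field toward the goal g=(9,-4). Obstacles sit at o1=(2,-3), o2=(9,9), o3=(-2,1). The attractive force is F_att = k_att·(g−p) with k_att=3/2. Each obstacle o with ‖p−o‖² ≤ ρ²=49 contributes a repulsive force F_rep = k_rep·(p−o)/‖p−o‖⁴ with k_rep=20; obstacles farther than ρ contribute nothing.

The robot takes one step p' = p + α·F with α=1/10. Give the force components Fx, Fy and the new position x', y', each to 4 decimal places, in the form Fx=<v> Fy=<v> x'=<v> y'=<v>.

F_att = 3/2·(g−p) = 3/2·(15,-4) = (22.5000,-6.0000)
o1: d²=73 > ρ²=49 → inactive
o2: d²=306 > ρ²=49 → inactive
o3: d²=17 ≤ ρ²=49; F_rep = 20·(-4,-1)/17² = (-0.2768,-0.0692)
F = F_att + ΣF_rep = (22.2232,-6.0692)
p' = p + 1/10·F = (-3.7777,-0.6069)

Fx=22.2232 Fy=-6.0692 x'=-3.7777 y'=-0.6069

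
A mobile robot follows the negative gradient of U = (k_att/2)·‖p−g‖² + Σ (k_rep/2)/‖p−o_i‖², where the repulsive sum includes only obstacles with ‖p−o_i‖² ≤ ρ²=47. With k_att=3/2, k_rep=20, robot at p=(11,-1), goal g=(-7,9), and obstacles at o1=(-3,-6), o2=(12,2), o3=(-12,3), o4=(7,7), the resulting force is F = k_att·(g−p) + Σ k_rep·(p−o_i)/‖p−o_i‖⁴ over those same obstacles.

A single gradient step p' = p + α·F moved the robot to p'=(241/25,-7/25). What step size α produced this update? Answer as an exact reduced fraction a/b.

α = 1/20

F_att = 3/2·(g−p) = 3/2·(-18,10) = (-27.0000,15.0000)
o1: d²=221 > ρ²=47 → inactive
o2: d²=10 ≤ ρ²=47; F_rep = 20·(-1,-3)/10² = (-0.2000,-0.6000)
o3: d²=545 > ρ²=47 → inactive
o4: d²=80 > ρ²=47 → inactive
F = F_att + ΣF_rep = (-27.2000,14.4000)
Δp = p'−p = (-1.3600,0.7200); α = Δx/Fx = (-34/25) / (-136/5) = 1/20
check: Δy/Fy = (18/25) / (72/5) = 1/20 ✓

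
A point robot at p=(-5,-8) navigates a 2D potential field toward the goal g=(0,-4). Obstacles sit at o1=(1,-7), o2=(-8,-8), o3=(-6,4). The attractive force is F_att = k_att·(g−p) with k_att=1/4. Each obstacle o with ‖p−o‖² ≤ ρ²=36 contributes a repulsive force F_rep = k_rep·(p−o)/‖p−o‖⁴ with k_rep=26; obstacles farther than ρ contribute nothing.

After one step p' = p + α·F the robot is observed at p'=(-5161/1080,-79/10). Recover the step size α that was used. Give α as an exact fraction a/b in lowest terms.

F_att = 1/4·(g−p) = 1/4·(5,4) = (1.2500,1.0000)
o1: d²=37 > ρ²=36 → inactive
o2: d²=9 ≤ ρ²=36; F_rep = 26·(3,0)/9² = (0.9630,0.0000)
o3: d²=145 > ρ²=36 → inactive
F = F_att + ΣF_rep = (2.2130,1.0000)
Δp = p'−p = (0.2213,0.1000); α = Δx/Fx = (239/1080) / (239/108) = 1/10
check: Δy/Fy = (1/10) / (1) = 1/10 ✓

α = 1/10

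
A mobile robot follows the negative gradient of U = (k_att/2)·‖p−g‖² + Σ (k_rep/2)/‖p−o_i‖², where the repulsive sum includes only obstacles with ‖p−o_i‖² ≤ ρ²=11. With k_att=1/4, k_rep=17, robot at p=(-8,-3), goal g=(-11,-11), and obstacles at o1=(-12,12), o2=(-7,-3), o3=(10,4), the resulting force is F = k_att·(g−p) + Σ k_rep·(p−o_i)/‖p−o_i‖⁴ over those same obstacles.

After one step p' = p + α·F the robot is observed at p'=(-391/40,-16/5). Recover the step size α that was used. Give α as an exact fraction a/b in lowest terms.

F_att = 1/4·(g−p) = 1/4·(-3,-8) = (-0.7500,-2.0000)
o1: d²=241 > ρ²=11 → inactive
o2: d²=1 ≤ ρ²=11; F_rep = 17·(-1,0)/1² = (-17.0000,0.0000)
o3: d²=373 > ρ²=11 → inactive
F = F_att + ΣF_rep = (-17.7500,-2.0000)
Δp = p'−p = (-1.7750,-0.2000); α = Δx/Fx = (-71/40) / (-71/4) = 1/10
check: Δy/Fy = (-1/5) / (-2) = 1/10 ✓

α = 1/10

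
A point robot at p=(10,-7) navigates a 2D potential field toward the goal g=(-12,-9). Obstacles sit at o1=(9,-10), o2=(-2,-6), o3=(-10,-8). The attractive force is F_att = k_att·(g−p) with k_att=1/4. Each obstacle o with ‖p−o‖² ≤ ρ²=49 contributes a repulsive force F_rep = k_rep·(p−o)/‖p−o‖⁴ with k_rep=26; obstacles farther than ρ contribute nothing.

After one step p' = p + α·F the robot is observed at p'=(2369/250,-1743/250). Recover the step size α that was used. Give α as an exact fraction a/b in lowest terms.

α = 1/10

F_att = 1/4·(g−p) = 1/4·(-22,-2) = (-5.5000,-0.5000)
o1: d²=10 ≤ ρ²=49; F_rep = 26·(1,3)/10² = (0.2600,0.7800)
o2: d²=145 > ρ²=49 → inactive
o3: d²=401 > ρ²=49 → inactive
F = F_att + ΣF_rep = (-5.2400,0.2800)
Δp = p'−p = (-0.5240,0.0280); α = Δx/Fx = (-131/250) / (-131/25) = 1/10
check: Δy/Fy = (7/250) / (7/25) = 1/10 ✓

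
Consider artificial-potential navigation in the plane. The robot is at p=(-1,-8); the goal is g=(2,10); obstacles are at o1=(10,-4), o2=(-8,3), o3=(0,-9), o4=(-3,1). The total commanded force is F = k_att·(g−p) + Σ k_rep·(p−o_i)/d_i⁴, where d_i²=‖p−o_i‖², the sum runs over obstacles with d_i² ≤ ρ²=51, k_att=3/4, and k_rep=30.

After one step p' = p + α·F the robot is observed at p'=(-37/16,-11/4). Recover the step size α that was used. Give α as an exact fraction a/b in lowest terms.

α = 1/4

F_att = 3/4·(g−p) = 3/4·(3,18) = (2.2500,13.5000)
o1: d²=137 > ρ²=51 → inactive
o2: d²=170 > ρ²=51 → inactive
o3: d²=2 ≤ ρ²=51; F_rep = 30·(-1,1)/2² = (-7.5000,7.5000)
o4: d²=85 > ρ²=51 → inactive
F = F_att + ΣF_rep = (-5.2500,21.0000)
Δp = p'−p = (-1.3125,5.2500); α = Δx/Fx = (-21/16) / (-21/4) = 1/4
check: Δy/Fy = (21/4) / (21) = 1/4 ✓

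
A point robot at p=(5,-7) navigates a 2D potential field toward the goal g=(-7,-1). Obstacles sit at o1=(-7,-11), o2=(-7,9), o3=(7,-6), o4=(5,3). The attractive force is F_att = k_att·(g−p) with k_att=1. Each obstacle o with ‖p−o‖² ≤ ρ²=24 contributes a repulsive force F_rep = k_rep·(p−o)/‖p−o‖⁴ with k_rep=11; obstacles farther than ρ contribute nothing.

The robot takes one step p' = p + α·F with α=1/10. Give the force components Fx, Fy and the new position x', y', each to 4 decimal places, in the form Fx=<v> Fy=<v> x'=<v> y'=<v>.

F_att = 1·(g−p) = 1·(-12,6) = (-12.0000,6.0000)
o1: d²=160 > ρ²=24 → inactive
o2: d²=400 > ρ²=24 → inactive
o3: d²=5 ≤ ρ²=24; F_rep = 11·(-2,-1)/5² = (-0.8800,-0.4400)
o4: d²=100 > ρ²=24 → inactive
F = F_att + ΣF_rep = (-12.8800,5.5600)
p' = p + 1/10·F = (3.7120,-6.4440)

Fx=-12.8800 Fy=5.5600 x'=3.7120 y'=-6.4440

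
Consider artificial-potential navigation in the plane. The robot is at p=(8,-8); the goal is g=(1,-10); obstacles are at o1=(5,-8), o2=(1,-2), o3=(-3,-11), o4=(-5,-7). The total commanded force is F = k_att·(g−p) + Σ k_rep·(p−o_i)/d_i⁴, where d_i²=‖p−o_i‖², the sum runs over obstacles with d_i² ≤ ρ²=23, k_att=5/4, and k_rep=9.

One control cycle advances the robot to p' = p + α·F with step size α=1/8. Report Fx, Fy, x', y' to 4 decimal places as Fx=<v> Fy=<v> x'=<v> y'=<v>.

F_att = 5/4·(g−p) = 5/4·(-7,-2) = (-8.7500,-2.5000)
o1: d²=9 ≤ ρ²=23; F_rep = 9·(3,0)/9² = (0.3333,0.0000)
o2: d²=85 > ρ²=23 → inactive
o3: d²=130 > ρ²=23 → inactive
o4: d²=170 > ρ²=23 → inactive
F = F_att + ΣF_rep = (-8.4167,-2.5000)
p' = p + 1/8·F = (6.9479,-8.3125)

Fx=-8.4167 Fy=-2.5000 x'=6.9479 y'=-8.3125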